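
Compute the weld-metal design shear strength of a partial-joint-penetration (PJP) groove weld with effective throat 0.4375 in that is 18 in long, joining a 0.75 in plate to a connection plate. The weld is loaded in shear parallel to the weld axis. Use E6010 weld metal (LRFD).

φR_n ≈ 213 kip

E60XX → F_EXX = 60 ksi.
Effective throat (given) t_e = 0.4375 in.
A_we = 0.4375 × 18 = 7.875 in².
F_nw = 0.6 F_EXX = 36 ksi.
φR_n = 0.75 × 36 × 7.875 = 212.6 kip.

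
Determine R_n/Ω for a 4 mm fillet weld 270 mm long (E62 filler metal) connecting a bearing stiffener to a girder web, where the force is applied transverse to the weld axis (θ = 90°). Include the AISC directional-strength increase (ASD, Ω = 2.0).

E62XX → F_EXX = 620 MPa.
t_e = 0.707 × 4 = 2.828 mm; A_we = 2.828 × 270 = 763.6 mm².
Directional factor: 1.0 + 0.5 sin^1.5(90°) = 1.5.
F_nw = 0.6 × 620 × 1.5 = 558 MPa.
R_n/Ω = (558 × 763.6) / 2.0 × 10⁻³ = 213 kN.

R_n/Ω ≈ 213 kN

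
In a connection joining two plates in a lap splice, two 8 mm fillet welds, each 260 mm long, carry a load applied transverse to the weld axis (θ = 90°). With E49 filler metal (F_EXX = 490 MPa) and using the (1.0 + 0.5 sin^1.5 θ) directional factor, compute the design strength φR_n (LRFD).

φR_n ≈ 973 kN

t_e = 0.707 × 8 = 5.656 mm; A_we = 5.656 × 520 = 2941 mm².
Directional factor: 1.0 + 0.5 sin^1.5(90°) = 1.5.
F_nw = 0.6 × 490 × 1.5 = 441 MPa.
φR_n = 0.75 × 441 × 2941 × 10⁻³ = 972.8 kN.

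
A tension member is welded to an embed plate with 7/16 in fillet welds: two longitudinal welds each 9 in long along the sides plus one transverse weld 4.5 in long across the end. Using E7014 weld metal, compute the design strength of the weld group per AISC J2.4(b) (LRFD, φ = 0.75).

φR_n ≈ 219 kips

E70XX → F_EXX = 70 ksi.
t_e = 0.707 × 0.4375 = 0.3093 in.
R_nwl = 0.6 × 70 × 0.3093 × 18 = 233.8 kips (longitudinal, 2 welds).
R_nwt = 0.6 × 70 × 0.3093 × 4.5 = 58.46 kips (transverse, base value).
(i) R_nwl + R_nwt = 292.3 kips; (ii) 0.85 R_nwl + 1.5 R_nwt = 286.5 kips.
R_n = max = 292.3 kips [governs: (i)]; φR_n = 219.2 kips.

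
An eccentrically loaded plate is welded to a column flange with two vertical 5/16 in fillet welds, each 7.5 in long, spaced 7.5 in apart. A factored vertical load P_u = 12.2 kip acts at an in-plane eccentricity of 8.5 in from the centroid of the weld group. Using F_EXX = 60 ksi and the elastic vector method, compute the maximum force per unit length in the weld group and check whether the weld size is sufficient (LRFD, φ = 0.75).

f_max ≈ 2.6 kip/in; adequate

Total weld length L_w = 15 in. Treat welds as unit-width lines.
Polar moment about centroid: J = 2[d³/12 + d(b/2)²] = 2[7.5³/12 + 7.5×3.75²] = 281.2 in³.
Direct shear f_v = P/L_w = 12.2 / 15 = 0.8133 kip/in (vertical).
Torsion M = P·e = 12.2 × 8.5 = 103.7 kip·in.
Critical point at (x, y) = (3.75, 3.75) from centroid. f_tx = M·y/J = 1.383 kip/in; f_ty = M·x/J = 1.383 kip/in.
Resultant f_max = √[f_tx² + (f_v + f_ty)²] = √[1.383² + (0.8133 + 1.383)²] = 2.595 kip/in.
Capacity per unit length: φr_n = 0.75 × 0.6 × 60 × (0.707 × 0.3125) = 5.965 kip/in.
2.595 ≤ 5.965 → adequate.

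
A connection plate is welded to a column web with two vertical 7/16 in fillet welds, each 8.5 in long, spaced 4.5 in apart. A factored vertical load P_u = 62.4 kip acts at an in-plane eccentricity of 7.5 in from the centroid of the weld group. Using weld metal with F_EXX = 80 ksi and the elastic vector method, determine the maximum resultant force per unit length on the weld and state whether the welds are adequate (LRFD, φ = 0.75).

Total weld length L_w = 17 in. Treat welds as unit-width lines.
Polar moment about centroid: J = 2[d³/12 + d(b/2)²] = 2[8.5³/12 + 8.5×2.25²] = 188.4 in³.
Direct shear f_v = P/L_w = 62.4 / 17 = 3.671 kip/in (vertical).
Torsion M = P·e = 62.4 × 7.5 = 468 kip·in.
Critical point at (x, y) = (2.25, 4.25) from centroid. f_tx = M·y/J = 10.56 kip/in; f_ty = M·x/J = 5.589 kip/in.
Resultant f_max = √[f_tx² + (f_v + f_ty)²] = √[10.56² + (3.671 + 5.589)²] = 14.04 kip/in.
Capacity per unit length: φr_n = 0.75 × 0.6 × 80 × (0.707 × 0.4375) = 11.14 kip/in.
14.04 > 11.14 → NOT adequate.

f_max ≈ 14 kip/in; NOT adequate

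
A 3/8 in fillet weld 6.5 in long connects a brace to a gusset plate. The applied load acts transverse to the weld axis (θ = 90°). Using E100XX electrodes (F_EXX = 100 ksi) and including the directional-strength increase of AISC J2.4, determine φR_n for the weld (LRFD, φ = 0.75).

φR_n ≈ 116 kip

t_e = 0.707 × 0.375 = 0.2651 in; A_we = 0.2651 × 6.5 = 1.723 in².
Directional factor: 1.0 + 0.5 sin^1.5(90°) = 1.5.
F_nw = 0.6 × 100 × 1.5 = 90 ksi.
φR_n = 0.75 × 90 × 1.723 = 116.3 kip.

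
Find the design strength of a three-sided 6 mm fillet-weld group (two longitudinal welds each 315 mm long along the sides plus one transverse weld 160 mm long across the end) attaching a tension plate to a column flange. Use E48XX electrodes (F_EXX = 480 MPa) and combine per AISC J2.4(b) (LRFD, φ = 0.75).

φR_n ≈ 724 kN

t_e = 0.707 × 6 = 4.242 mm.
R_nwl = 0.6 × 480 × 4.242 × 630 × 10⁻³ = 769.7 kN (longitudinal, 2 welds).
R_nwt = 0.6 × 480 × 4.242 × 160 × 10⁻³ = 195.5 kN (transverse, base value).
(i) R_nwl + R_nwt = 965.1 kN; (ii) 0.85 R_nwl + 1.5 R_nwt = 947.4 kN.
R_n = max = 965.1 kN [governs: (i)]; φR_n = 723.9 kN.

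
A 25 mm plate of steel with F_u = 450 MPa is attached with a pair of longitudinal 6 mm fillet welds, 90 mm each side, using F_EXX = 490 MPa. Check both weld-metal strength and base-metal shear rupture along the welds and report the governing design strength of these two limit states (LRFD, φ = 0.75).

φR_n ≈ 168 kN (weld metal governs)

t_e = 0.707 × 6 = 4.242 mm; L = 180 mm.
Weld metal: φR_n = 0.75 × 0.6 × 490 × 4.242 × 180 × 10⁻³ = 168.4 kN.
Base metal (shear rupture): φR_n = 0.75 × 0.6 × 450 × 25 × 180 × 10⁻³ = 911.2 kN.
Governing: weld metal.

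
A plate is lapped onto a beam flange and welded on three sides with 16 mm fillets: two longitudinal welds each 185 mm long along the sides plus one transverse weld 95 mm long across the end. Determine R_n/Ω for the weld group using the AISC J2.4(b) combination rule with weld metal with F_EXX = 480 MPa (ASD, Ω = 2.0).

t_e = 0.707 × 16 = 11.31 mm.
R_nwl = 0.6 × 480 × 11.31 × 370 × 10⁻³ = 1205 kN (longitudinal, 2 welds).
R_nwt = 0.6 × 480 × 11.31 × 95 × 10⁻³ = 309.5 kN (transverse, base value).
(i) R_nwl + R_nwt = 1515 kN; (ii) 0.85 R_nwl + 1.5 R_nwt = 1489 kN.
R_n = max = 1515 kN [governs: (i)]; R_n/Ω = 757.5 kN.

R_n/Ω ≈ 757 kN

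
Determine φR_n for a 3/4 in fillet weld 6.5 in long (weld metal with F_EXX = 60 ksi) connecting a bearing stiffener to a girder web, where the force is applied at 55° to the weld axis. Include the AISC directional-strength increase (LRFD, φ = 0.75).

t_e = 0.707 × 0.75 = 0.5302 in; A_we = 0.5302 × 6.5 = 3.447 in².
Directional factor: 1.0 + 0.5 sin^1.5(55°) = 1.371.
F_nw = 0.6 × 60 × 1.371 = 49.35 ksi.
φR_n = 0.75 × 49.35 × 3.447 = 127.6 kips.

φR_n ≈ 128 kips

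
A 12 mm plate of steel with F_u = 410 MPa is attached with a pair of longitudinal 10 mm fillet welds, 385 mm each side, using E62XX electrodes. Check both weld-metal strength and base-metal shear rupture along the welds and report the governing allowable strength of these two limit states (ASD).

R_n/Ω ≈ 1010 kN (weld metal governs)

E62XX → F_EXX = 620 MPa.
t_e = 0.707 × 10 = 7.07 mm; L = 770 mm.
Weld metal: R_n/Ω = (1/2.0) × 0.6 × 620 × 7.07 × 770 × 10⁻³ = 1013 kN.
Base metal (shear rupture): R_n/Ω = (1/2.0) × 0.6 × 410 × 12 × 770 × 10⁻³ = 1137 kN.
Governing: weld metal.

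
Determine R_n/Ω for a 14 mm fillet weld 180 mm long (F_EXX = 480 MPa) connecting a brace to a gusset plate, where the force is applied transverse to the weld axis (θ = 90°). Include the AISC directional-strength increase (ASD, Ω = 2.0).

R_n/Ω ≈ 385 kN

t_e = 0.707 × 14 = 9.898 mm; A_we = 9.898 × 180 = 1782 mm².
Directional factor: 1.0 + 0.5 sin^1.5(90°) = 1.5.
F_nw = 0.6 × 480 × 1.5 = 432 MPa.
R_n/Ω = (432 × 1782) / 2.0 × 10⁻³ = 384.8 kN.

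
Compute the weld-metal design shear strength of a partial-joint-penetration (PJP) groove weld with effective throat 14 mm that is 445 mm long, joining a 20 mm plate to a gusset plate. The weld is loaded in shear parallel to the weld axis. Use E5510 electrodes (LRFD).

φR_n ≈ 1540 kN

E55XX → F_EXX = 550 MPa.
Effective throat (given) t_e = 14 mm.
A_we = 14 × 445 = 6230 mm².
F_nw = 0.6 F_EXX = 330 MPa.
φR_n = 0.75 × 330 × 6230 × 10⁻³ = 1542 kN.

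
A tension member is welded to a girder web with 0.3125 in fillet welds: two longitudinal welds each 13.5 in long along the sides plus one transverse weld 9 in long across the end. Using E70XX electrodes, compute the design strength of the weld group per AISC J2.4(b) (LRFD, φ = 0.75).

φR_n ≈ 254 kip

E70XX → F_EXX = 70 ksi.
t_e = 0.707 × 0.3125 = 0.2209 in.
R_nwl = 0.6 × 70 × 0.2209 × 27 = 250.5 kip (longitudinal, 2 welds).
R_nwt = 0.6 × 70 × 0.2209 × 9 = 83.51 kip (transverse, base value).
(i) R_nwl + R_nwt = 334.1 kip; (ii) 0.85 R_nwl + 1.5 R_nwt = 338.2 kip.
R_n = max = 338.2 kip [governs: (ii)]; φR_n = 253.7 kip.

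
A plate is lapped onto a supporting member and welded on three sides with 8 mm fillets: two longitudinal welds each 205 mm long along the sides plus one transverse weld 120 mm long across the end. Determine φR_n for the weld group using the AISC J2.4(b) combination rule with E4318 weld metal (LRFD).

E43XX → F_EXX = 430 MPa.
t_e = 0.707 × 8 = 5.656 mm.
R_nwl = 0.6 × 430 × 5.656 × 410 × 10⁻³ = 598.3 kN (longitudinal, 2 welds).
R_nwt = 0.6 × 430 × 5.656 × 120 × 10⁻³ = 175.1 kN (transverse, base value).
(i) R_nwl + R_nwt = 773.4 kN; (ii) 0.85 R_nwl + 1.5 R_nwt = 771.2 kN.
R_n = max = 773.4 kN [governs: (i)]; φR_n = 580.1 kN.

φR_n ≈ 580 kN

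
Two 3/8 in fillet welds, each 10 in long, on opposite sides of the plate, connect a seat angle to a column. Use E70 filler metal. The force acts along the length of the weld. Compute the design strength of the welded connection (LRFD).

φR_n ≈ 167 kips

E70XX → F_EXX = 70 ksi.
Effective throat t_e = 0.707 × 0.375 = 0.2651 in.
Total length L = 20 in; A_we = 0.2651 × 20 = 5.303 in².
F_nw = 0.6 F_EXX = 0.6 × 70 = 42 ksi.
φR_n = 0.75 × 42 × 5.303 = 167 kips.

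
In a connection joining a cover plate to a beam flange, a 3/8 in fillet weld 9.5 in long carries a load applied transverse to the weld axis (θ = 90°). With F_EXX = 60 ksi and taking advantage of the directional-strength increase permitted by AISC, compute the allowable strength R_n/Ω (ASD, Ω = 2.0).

t_e = 0.707 × 0.375 = 0.2651 in; A_we = 0.2651 × 9.5 = 2.519 in².
Directional factor: 1.0 + 0.5 sin^1.5(90°) = 1.5.
F_nw = 0.6 × 60 × 1.5 = 54 ksi.
R_n/Ω = (54 × 2.519) / 2.0 = 68 kips.

R_n/Ω ≈ 68 kips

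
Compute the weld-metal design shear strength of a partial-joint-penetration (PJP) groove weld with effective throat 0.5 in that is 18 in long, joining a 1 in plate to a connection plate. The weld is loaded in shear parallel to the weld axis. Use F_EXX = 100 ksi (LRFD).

Effective throat (given) t_e = 0.5 in.
A_we = 0.5 × 18 = 9 in².
F_nw = 0.6 F_EXX = 60 ksi.
φR_n = 0.75 × 60 × 9 = 405 kips.

φR_n ≈ 405 kips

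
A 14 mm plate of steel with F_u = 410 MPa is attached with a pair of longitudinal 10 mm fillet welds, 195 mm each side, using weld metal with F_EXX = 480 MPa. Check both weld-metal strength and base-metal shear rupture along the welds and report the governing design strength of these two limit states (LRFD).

t_e = 0.707 × 10 = 7.07 mm; L = 390 mm.
Weld metal: φR_n = 0.75 × 0.6 × 480 × 7.07 × 390 × 10⁻³ = 595.6 kN.
Base metal (shear rupture): φR_n = 0.75 × 0.6 × 410 × 14 × 390 × 10⁻³ = 1007 kN.
Governing: weld metal.

φR_n ≈ 596 kN (weld metal governs)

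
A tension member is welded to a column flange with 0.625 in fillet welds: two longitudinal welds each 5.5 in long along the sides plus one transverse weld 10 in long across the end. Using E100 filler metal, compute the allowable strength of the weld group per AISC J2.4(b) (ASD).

R_n/Ω ≈ 323 kip

E100XX → F_EXX = 100 ksi.
t_e = 0.707 × 0.625 = 0.4419 in.
R_nwl = 0.6 × 100 × 0.4419 × 11 = 291.6 kip (longitudinal, 2 welds).
R_nwt = 0.6 × 100 × 0.4419 × 10 = 265.1 kip (transverse, base value).
(i) R_nwl + R_nwt = 556.8 kip; (ii) 0.85 R_nwl + 1.5 R_nwt = 645.6 kip.
R_n = max = 645.6 kip [governs: (ii)]; R_n/Ω = 322.8 kip.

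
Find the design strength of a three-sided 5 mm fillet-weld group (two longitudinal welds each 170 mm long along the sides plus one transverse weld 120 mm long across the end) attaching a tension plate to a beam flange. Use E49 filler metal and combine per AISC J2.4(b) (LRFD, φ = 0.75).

φR_n ≈ 366 kN

E49XX → F_EXX = 490 MPa.
t_e = 0.707 × 5 = 3.535 mm.
R_nwl = 0.6 × 490 × 3.535 × 340 × 10⁻³ = 353.4 kN (longitudinal, 2 welds).
R_nwt = 0.6 × 490 × 3.535 × 120 × 10⁻³ = 124.7 kN (transverse, base value).
(i) R_nwl + R_nwt = 478.1 kN; (ii) 0.85 R_nwl + 1.5 R_nwt = 487.4 kN.
R_n = max = 487.4 kN [governs: (ii)]; φR_n = 365.6 kN.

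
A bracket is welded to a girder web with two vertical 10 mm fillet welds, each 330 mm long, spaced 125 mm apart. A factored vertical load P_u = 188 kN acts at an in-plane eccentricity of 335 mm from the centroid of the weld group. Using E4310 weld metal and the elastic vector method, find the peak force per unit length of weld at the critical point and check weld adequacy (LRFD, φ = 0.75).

E43XX → F_EXX = 430 MPa.
Total weld length L_w = 660 mm. Treat welds as unit-width lines.
Polar moment about centroid: J = 2[d³/12 + d(b/2)²] = 2[330³/12 + 330×62.5²] = 8568000 mm³.
Direct shear f_v = P/L_w = 188×10³ / 660 = 284.8 N/mm (vertical).
Torsion M = P·e = 188×10³ × 335 = 62980000 N·mm.
Critical point at (x, y) = (62.5, 165) from centroid. f_tx = M·y/J = 1213 N/mm; f_ty = M·x/J = 459.4 N/mm.
Resultant f_max = √[f_tx² + (f_v + f_ty)²] = √[1213² + (284.8 + 459.4)²] = 1423 N/mm.
Capacity per unit length: φr_n = 0.75 × 0.6 × 430 × (0.707 × 10) = 1368 N/mm.
1423 > 1368 → NOT adequate.

f_max ≈ 1420 N/mm; NOT adequate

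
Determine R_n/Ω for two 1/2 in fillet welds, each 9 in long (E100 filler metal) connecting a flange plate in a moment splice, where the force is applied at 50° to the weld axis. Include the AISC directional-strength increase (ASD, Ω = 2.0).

E100XX → F_EXX = 100 ksi.
t_e = 0.707 × 0.5 = 0.3535 in; A_we = 0.3535 × 18 = 6.363 in².
Directional factor: 1.0 + 0.5 sin^1.5(50°) = 1.335.
F_nw = 0.6 × 100 × 1.335 = 80.11 ksi.
R_n/Ω = (80.11 × 6.363) / 2.0 = 254.9 kip.

R_n/Ω ≈ 255 kip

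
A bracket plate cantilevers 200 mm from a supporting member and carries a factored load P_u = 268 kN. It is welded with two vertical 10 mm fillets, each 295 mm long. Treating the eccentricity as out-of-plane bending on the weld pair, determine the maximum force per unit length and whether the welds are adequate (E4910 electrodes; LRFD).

E49XX → F_EXX = 490 MPa.
L_w = 2 × 295 = 590 mm; section modulus (unit throat) S = 2 × L²/6 = 29010 mm².
Direct shear f_v = P/L_w = 268×10³/590 = 454.2 N/mm.
Moment M = P × e = 268×10³ × 200 = 53600000 N·mm; bending f_b = M/S = 1848 N/mm.
f_max = √(f_v² + f_b²) = √(454.2² + 1848²) = 1903 N/mm.
φr_n = 0.75 × 0.6 × 490 × (0.707 × 10) = 1559 N/mm → NOT adequate.

f_max ≈ 1900 N/mm; NOT adequate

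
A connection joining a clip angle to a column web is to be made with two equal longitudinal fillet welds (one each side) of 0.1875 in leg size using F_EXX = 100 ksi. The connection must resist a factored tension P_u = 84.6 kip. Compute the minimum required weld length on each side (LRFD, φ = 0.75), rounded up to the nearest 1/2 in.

Throat t_e = 0.707 × 0.1875 = 0.1326 in.
φr_n = 0.75 × 0.6 × 100 × 0.1326 = 5.965 kip/in.
L_req = P_u / φr_n = 84.6 / 5.965 = 14.18 in total.
Per side: 14.18 / 2 = 7.091 in.
Round up → use L = 7.5 in on each side.

L = 7.5 in on each side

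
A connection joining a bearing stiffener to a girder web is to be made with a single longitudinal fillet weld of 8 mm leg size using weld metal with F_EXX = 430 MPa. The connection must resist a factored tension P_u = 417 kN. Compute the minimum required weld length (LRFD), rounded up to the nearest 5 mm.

L = 385 mm

Throat t_e = 0.707 × 8 = 5.656 mm.
φr_n = 0.75 × 0.6 × 430 × 5.656 × 10⁻³ = 1.094 kN/mm.
L_req = P_u / φr_n = 417 / 1.094 = 381 mm total.
Round up → use L = 385 mm.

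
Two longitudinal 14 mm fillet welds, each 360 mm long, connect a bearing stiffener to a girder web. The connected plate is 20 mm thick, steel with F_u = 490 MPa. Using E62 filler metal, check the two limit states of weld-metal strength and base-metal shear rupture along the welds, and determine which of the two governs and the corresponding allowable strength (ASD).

R_n/Ω ≈ 1330 kN (weld metal governs)

E62XX → F_EXX = 620 MPa.
t_e = 0.707 × 14 = 9.898 mm; L = 720 mm.
Weld metal: R_n/Ω = (1/2.0) × 0.6 × 620 × 9.898 × 720 × 10⁻³ = 1326 kN.
Base metal (shear rupture): R_n/Ω = (1/2.0) × 0.6 × 490 × 20 × 720 × 10⁻³ = 2117 kN.
Governing: weld metal.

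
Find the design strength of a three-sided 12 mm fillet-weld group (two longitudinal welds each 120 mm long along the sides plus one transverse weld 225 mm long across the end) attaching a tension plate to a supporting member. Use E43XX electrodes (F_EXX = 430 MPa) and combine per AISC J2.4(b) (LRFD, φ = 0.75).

φR_n ≈ 889 kN

t_e = 0.707 × 12 = 8.484 mm.
R_nwl = 0.6 × 430 × 8.484 × 240 × 10⁻³ = 525.3 kN (longitudinal, 2 welds).
R_nwt = 0.6 × 430 × 8.484 × 225 × 10⁻³ = 492.5 kN (transverse, base value).
(i) R_nwl + R_nwt = 1018 kN; (ii) 0.85 R_nwl + 1.5 R_nwt = 1185 kN.
R_n = max = 1185 kN [governs: (ii)]; φR_n = 889 kN.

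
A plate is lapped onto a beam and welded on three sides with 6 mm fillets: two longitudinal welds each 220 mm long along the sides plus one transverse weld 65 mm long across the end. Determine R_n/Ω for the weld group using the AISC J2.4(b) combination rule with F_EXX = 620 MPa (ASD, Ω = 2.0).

R_n/Ω ≈ 398 kN

t_e = 0.707 × 6 = 4.242 mm.
R_nwl = 0.6 × 620 × 4.242 × 440 × 10⁻³ = 694.3 kN (longitudinal, 2 welds).
R_nwt = 0.6 × 620 × 4.242 × 65 × 10⁻³ = 102.6 kN (transverse, base value).
(i) R_nwl + R_nwt = 796.9 kN; (ii) 0.85 R_nwl + 1.5 R_nwt = 744 kN.
R_n = max = 796.9 kN [governs: (i)]; R_n/Ω = 398.5 kN.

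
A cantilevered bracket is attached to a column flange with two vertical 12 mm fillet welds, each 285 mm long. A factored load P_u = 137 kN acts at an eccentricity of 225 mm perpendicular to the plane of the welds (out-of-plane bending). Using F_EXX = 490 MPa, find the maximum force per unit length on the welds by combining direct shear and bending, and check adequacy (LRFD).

f_max ≈ 1160 N/mm; adequate

L_w = 2 × 285 = 570 mm; section modulus (unit throat) S = 2 × L²/6 = 27080 mm².
Direct shear f_v = P/L_w = 137×10³/570 = 240.4 N/mm.
Moment M = P × e = 137×10³ × 225 = 30825000 N·mm; bending f_b = M/S = 1139 N/mm.
f_max = √(f_v² + f_b²) = √(240.4² + 1139²) = 1164 N/mm.
φr_n = 0.75 × 0.6 × 490 × (0.707 × 12) = 1871 N/mm → adequate.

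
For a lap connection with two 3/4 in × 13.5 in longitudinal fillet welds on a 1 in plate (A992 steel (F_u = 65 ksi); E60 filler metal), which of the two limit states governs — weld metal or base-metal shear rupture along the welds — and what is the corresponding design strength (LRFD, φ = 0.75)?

E60XX → F_EXX = 60 ksi.
t_e = 0.707 × 0.75 = 0.5302 in; L = 27 in.
Weld metal: φR_n = 0.75 × 0.6 × 60 × 0.5302 × 27 = 386.6 kip.
Base metal (shear rupture): φR_n = 0.75 × 0.6 × 65 × 1 × 27 = 789.8 kip.
Governing: weld metal.

φR_n ≈ 387 kip (weld metal governs)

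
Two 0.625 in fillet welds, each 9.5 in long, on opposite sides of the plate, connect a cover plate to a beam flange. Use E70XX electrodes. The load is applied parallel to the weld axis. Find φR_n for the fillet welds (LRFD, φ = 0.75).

φR_n ≈ 264 kip

E70XX → F_EXX = 70 ksi.
Effective throat t_e = 0.707 × 0.625 = 0.4419 in.
Total length L = 19 in; A_we = 0.4419 × 19 = 8.396 in².
F_nw = 0.6 F_EXX = 0.6 × 70 = 42 ksi.
φR_n = 0.75 × 42 × 8.396 = 264.5 kip.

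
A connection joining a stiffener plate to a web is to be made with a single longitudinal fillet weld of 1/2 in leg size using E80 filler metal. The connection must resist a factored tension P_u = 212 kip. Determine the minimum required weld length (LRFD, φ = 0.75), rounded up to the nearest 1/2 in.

E80XX → F_EXX = 80 ksi.
Throat t_e = 0.707 × 0.5 = 0.3535 in.
φr_n = 0.75 × 0.6 × 80 × 0.3535 = 12.73 kip/in.
L_req = P_u / φr_n = 212 / 12.73 = 16.66 in total.
Round up → use L = 17 in.

L = 17 in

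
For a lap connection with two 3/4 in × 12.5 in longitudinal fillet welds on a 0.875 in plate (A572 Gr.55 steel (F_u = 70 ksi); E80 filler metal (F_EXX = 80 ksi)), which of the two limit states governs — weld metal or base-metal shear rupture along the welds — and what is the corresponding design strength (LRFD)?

t_e = 0.707 × 0.75 = 0.5302 in; L = 25 in.
Weld metal: φR_n = 0.75 × 0.6 × 80 × 0.5302 × 25 = 477.2 kip.
Base metal (shear rupture): φR_n = 0.75 × 0.6 × 70 × 0.875 × 25 = 689.1 kip.
Governing: weld metal.

φR_n ≈ 477 kip (weld metal governs)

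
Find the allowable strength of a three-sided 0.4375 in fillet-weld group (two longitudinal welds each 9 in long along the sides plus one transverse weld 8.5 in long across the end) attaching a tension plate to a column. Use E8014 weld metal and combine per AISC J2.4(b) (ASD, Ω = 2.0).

R_n/Ω ≈ 208 kip

E80XX → F_EXX = 80 ksi.
t_e = 0.707 × 0.4375 = 0.3093 in.
R_nwl = 0.6 × 80 × 0.3093 × 18 = 267.2 kip (longitudinal, 2 welds).
R_nwt = 0.6 × 80 × 0.3093 × 8.5 = 126.2 kip (transverse, base value).
(i) R_nwl + R_nwt = 393.4 kip; (ii) 0.85 R_nwl + 1.5 R_nwt = 416.5 kip.
R_n = max = 416.5 kip [governs: (ii)]; R_n/Ω = 208.2 kip.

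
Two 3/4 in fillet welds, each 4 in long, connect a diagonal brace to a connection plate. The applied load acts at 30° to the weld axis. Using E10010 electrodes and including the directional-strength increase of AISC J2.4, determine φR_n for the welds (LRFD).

φR_n ≈ 225 kips

E100XX → F_EXX = 100 ksi.
t_e = 0.707 × 0.75 = 0.5302 in; A_we = 0.5302 × 8 = 4.242 in².
Directional factor: 1.0 + 0.5 sin^1.5(30°) = 1.177.
F_nw = 0.6 × 100 × 1.177 = 70.61 ksi.
φR_n = 0.75 × 70.61 × 4.242 = 224.6 kips.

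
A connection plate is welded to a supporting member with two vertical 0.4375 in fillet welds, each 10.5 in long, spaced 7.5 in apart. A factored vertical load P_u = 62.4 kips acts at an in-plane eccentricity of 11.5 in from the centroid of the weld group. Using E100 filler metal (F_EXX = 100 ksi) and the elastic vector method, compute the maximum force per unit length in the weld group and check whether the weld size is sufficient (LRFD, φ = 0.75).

f_max ≈ 11.5 kip/in; adequate

Total weld length L_w = 21 in. Treat welds as unit-width lines.
Polar moment about centroid: J = 2[d³/12 + d(b/2)²] = 2[10.5³/12 + 10.5×3.75²] = 488.2 in³.
Direct shear f_v = P/L_w = 62.4 / 21 = 2.971 kip/in (vertical).
Torsion M = P·e = 62.4 × 11.5 = 717.6 kip·in.
Critical point at (x, y) = (3.75, 5.25) from centroid. f_tx = M·y/J = 7.716 kip/in; f_ty = M·x/J = 5.512 kip/in.
Resultant f_max = √[f_tx² + (f_v + f_ty)²] = √[7.716² + (2.971 + 5.512)²] = 11.47 kip/in.
Capacity per unit length: φr_n = 0.75 × 0.6 × 100 × (0.707 × 0.4375) = 13.92 kip/in.
11.47 ≤ 13.92 → adequate.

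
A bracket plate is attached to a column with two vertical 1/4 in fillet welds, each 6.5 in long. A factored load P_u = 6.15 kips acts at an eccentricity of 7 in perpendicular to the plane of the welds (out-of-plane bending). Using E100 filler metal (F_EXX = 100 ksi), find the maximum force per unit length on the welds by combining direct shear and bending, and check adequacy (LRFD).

f_max ≈ 3.09 kip/in; adequate

L_w = 2 × 6.5 = 13 in; section modulus (unit throat) S = 2 × L²/6 = 14.08 in².
Direct shear f_v = P/L_w = 6.15/13 = 0.4731 kip/in.
Moment M = P × e = 6.15 × 7 = 43.05 kip·in; bending f_b = M/S = 3.057 kip/in.
f_max = √(f_v² + f_b²) = √(0.4731² + 3.057²) = 3.093 kip/in.
φr_n = 0.75 × 0.6 × 100 × (0.707 × 0.25) = 7.954 kip/in → adequate.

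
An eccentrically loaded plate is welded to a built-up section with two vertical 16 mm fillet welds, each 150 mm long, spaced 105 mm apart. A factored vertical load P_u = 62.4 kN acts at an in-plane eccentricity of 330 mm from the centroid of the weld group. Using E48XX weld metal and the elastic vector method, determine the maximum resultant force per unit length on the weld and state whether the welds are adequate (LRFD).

f_max ≈ 1490 N/mm; adequate

E48XX → F_EXX = 480 MPa.
Total weld length L_w = 300 mm. Treat welds as unit-width lines.
Polar moment about centroid: J = 2[d³/12 + d(b/2)²] = 2[150³/12 + 150×52.5²] = 1389000 mm³.
Direct shear f_v = P/L_w = 62.4×10³ / 300 = 208 N/mm (vertical).
Torsion M = P·e = 62.4×10³ × 330 = 20592000 N·mm.
Critical point at (x, y) = (52.5, 75) from centroid. f_tx = M·y/J = 1112 N/mm; f_ty = M·x/J = 778.1 N/mm.
Resultant f_max = √[f_tx² + (f_v + f_ty)²] = √[1112² + (208 + 778.1)²] = 1486 N/mm.
Capacity per unit length: φr_n = 0.75 × 0.6 × 480 × (0.707 × 16) = 2443 N/mm.
1486 ≤ 2443 → adequate.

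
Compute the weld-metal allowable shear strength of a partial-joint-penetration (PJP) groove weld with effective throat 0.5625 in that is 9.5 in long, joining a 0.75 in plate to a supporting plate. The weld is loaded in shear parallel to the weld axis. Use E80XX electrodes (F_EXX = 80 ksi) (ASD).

Effective throat (given) t_e = 0.5625 in.
A_we = 0.5625 × 9.5 = 5.344 in².
F_nw = 0.6 F_EXX = 48 ksi.
R_n/Ω = (48 × 5.344) / 2.0 = 128.2 kips.

R_n/Ω ≈ 128 kips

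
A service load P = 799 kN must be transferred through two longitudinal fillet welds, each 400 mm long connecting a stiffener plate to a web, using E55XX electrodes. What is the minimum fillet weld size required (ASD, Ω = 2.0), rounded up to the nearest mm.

w = 9 mm

E55XX → F_EXX = 550 MPa.
Total weld length L = 800 mm.
Required throat t_e = P × Ω / (0.6 F_EXX × L) = 799 × 2.0 / (0.6 × 550 × 800 × 10⁻³) = 6.053 mm.
Required leg w = t_e / 0.707 = 8.562 mm → use 9 mm.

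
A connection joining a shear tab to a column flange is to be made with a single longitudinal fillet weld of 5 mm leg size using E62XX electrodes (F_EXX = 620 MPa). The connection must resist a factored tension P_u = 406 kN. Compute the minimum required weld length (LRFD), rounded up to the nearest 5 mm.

Throat t_e = 0.707 × 5 = 3.535 mm.
φr_n = 0.75 × 0.6 × 620 × 3.535 × 10⁻³ = 0.9863 kN/mm.
L_req = P_u / φr_n = 406 / 0.9863 = 411.7 mm total.
Round up → use L = 415 mm.

L = 415 mm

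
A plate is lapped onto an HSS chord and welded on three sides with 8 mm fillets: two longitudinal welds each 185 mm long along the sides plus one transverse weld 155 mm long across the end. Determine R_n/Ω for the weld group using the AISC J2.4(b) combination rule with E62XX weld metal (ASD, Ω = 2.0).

E62XX → F_EXX = 620 MPa.
t_e = 0.707 × 8 = 5.656 mm.
R_nwl = 0.6 × 620 × 5.656 × 370 × 10⁻³ = 778.5 kN (longitudinal, 2 welds).
R_nwt = 0.6 × 620 × 5.656 × 155 × 10⁻³ = 326.1 kN (transverse, base value).
(i) R_nwl + R_nwt = 1105 kN; (ii) 0.85 R_nwl + 1.5 R_nwt = 1151 kN.
R_n = max = 1151 kN [governs: (ii)]; R_n/Ω = 575.5 kN.

R_n/Ω ≈ 575 kN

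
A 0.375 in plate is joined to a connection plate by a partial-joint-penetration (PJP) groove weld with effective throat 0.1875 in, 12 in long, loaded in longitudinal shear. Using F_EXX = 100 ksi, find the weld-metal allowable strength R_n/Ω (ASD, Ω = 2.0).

Effective throat (given) t_e = 0.1875 in.
A_we = 0.1875 × 12 = 2.25 in².
F_nw = 0.6 F_EXX = 60 ksi.
R_n/Ω = (60 × 2.25) / 2.0 = 67.5 kips.

R_n/Ω ≈ 67.5 kips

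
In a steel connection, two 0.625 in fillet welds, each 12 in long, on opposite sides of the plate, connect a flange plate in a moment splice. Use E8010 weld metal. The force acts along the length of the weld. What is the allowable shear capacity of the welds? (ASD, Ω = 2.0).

E80XX → F_EXX = 80 ksi.
Effective throat t_e = 0.707 × 0.625 = 0.4419 in.
Total length L = 24 in; A_we = 0.4419 × 24 = 10.6 in².
F_nw = 0.6 F_EXX = 0.6 × 80 = 48 ksi.
R_n = 48 × 10.6 = 509 kips; R_n/Ω = 509/2.0 = 254.5 kips.

R_n/Ω ≈ 255 kips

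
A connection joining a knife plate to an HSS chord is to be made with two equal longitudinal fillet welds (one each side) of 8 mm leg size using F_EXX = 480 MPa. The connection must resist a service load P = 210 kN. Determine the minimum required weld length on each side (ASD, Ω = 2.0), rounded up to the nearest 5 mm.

Throat t_e = 0.707 × 8 = 5.656 mm.
r_n/Ω = (0.6 × 480 × 5.656) / 2.0 = 814.5 N/mm = 0.8145 kN/mm.
L_req = P / (r_n/Ω) = 210 / 0.8145 = 257.8 mm total.
Per side: 257.8 / 2 = 128.9 mm.
Round up → use L = 130 mm on each side.

L = 130 mm on each side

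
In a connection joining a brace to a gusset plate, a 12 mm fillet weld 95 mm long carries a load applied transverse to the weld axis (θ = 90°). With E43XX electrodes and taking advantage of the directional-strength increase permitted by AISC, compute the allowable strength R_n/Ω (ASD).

R_n/Ω ≈ 156 kN

E43XX → F_EXX = 430 MPa.
t_e = 0.707 × 12 = 8.484 mm; A_we = 8.484 × 95 = 806 mm².
Directional factor: 1.0 + 0.5 sin^1.5(90°) = 1.5.
F_nw = 0.6 × 430 × 1.5 = 387 MPa.
R_n/Ω = (387 × 806) / 2.0 × 10⁻³ = 156 kN.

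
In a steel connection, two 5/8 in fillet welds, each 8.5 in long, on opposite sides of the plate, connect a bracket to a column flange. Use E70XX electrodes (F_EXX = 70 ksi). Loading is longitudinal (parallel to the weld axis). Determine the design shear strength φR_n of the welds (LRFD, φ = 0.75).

Effective throat t_e = 0.707 × 0.625 = 0.4419 in.
Total length L = 17 in; A_we = 0.4419 × 17 = 7.512 in².
F_nw = 0.6 F_EXX = 0.6 × 70 = 42 ksi.
φR_n = 0.75 × 42 × 7.512 = 236.6 kips.

φR_n ≈ 237 kips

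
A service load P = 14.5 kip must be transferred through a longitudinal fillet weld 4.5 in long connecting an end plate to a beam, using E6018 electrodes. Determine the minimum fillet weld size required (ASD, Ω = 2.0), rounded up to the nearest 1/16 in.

w = 5/16 in

E60XX → F_EXX = 60 ksi.
Total weld length L = 4.5 in.
Required throat t_e = P × Ω / (0.6 F_EXX × L) = 14.5 × 2.0 / (0.6 × 60 × 4.5) = 0.179 in.
Required leg w = t_e / 0.707 = 0.2532 in → use 5/16 in.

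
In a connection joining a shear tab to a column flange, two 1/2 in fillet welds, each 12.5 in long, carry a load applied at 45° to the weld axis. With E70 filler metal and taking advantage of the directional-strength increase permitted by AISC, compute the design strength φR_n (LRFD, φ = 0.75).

φR_n ≈ 361 kips

E70XX → F_EXX = 70 ksi.
t_e = 0.707 × 0.5 = 0.3535 in; A_we = 0.3535 × 25 = 8.838 in².
Directional factor: 1.0 + 0.5 sin^1.5(45°) = 1.297.
F_nw = 0.6 × 70 × 1.297 = 54.49 ksi.
φR_n = 0.75 × 54.49 × 8.838 = 361.1 kips.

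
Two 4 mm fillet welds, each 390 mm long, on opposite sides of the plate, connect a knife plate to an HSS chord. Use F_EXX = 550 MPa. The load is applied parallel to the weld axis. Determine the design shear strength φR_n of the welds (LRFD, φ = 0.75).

φR_n ≈ 546 kN

Effective throat t_e = 0.707 × 4 = 2.828 mm.
Total length L = 780 mm; A_we = 2.828 × 780 = 2206 mm².
F_nw = 0.6 F_EXX = 0.6 × 550 = 330 MPa.
φR_n = 0.75 × 330 × 2206 × 10⁻³ = 545.9 kN.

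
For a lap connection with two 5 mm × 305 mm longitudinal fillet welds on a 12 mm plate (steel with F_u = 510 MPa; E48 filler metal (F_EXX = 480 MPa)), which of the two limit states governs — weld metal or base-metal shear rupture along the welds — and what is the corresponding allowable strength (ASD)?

R_n/Ω ≈ 311 kN (weld metal governs)

t_e = 0.707 × 5 = 3.535 mm; L = 610 mm.
Weld metal: R_n/Ω = (1/2.0) × 0.6 × 480 × 3.535 × 610 × 10⁻³ = 310.5 kN.
Base metal (shear rupture): R_n/Ω = (1/2.0) × 0.6 × 510 × 12 × 610 × 10⁻³ = 1120 kN.
Governing: weld metal.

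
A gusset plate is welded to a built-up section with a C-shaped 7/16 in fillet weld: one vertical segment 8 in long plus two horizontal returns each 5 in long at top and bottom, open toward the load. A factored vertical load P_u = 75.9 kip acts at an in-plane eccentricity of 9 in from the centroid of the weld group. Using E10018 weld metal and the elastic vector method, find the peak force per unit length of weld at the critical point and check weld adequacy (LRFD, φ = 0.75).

E100XX → F_EXX = 100 ksi.
Total weld length L_w = 18 in. Treat welds as unit-width lines.
Centroid: x̄ = 2×5×2.5 / 18 = 1.389 in from the vertical weld.
Polar moment about centroid: J = I_x + I_y = [8³/12 + 2×5×4²] + [8×1.389² + 2(5³/12 + 5×1.111²)] = 251.3 in³.
Direct shear f_v = P/L_w = 75.9 / 18 = 4.217 kip/in (vertical).
Torsion M = P·e = 75.9 × 9 = 683.1 kip·in.
Critical point at (x, y) = (3.611, 4) from centroid. f_tx = M·y/J = 10.87 kip/in; f_ty = M·x/J = 9.817 kip/in.
Resultant f_max = √[f_tx² + (f_v + f_ty)²] = √[10.87² + (4.217 + 9.817)²] = 17.75 kip/in.
Capacity per unit length: φr_n = 0.75 × 0.6 × 100 × (0.707 × 0.4375) = 13.92 kip/in.
17.75 > 13.92 → NOT adequate.

f_max ≈ 17.8 kip/in; NOT adequate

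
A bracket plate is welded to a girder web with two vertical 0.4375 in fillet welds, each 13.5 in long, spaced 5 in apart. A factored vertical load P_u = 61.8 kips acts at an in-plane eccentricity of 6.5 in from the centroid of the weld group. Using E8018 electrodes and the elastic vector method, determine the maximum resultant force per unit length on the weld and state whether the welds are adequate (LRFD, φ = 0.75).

f_max ≈ 6.18 kip/in; adequate

E80XX → F_EXX = 80 ksi.
Total weld length L_w = 27 in. Treat welds as unit-width lines.
Polar moment about centroid: J = 2[d³/12 + d(b/2)²] = 2[13.5³/12 + 13.5×2.5²] = 578.8 in³.
Direct shear f_v = P/L_w = 61.8 / 27 = 2.289 kip/in (vertical).
Torsion M = P·e = 61.8 × 6.5 = 401.7 kip·in.
Critical point at (x, y) = (2.5, 6.75) from centroid. f_tx = M·y/J = 4.685 kip/in; f_ty = M·x/J = 1.735 kip/in.
Resultant f_max = √[f_tx² + (f_v + f_ty)²] = √[4.685² + (2.289 + 1.735)²] = 6.176 kip/in.
Capacity per unit length: φr_n = 0.75 × 0.6 × 80 × (0.707 × 0.4375) = 11.14 kip/in.
6.176 ≤ 11.14 → adequate.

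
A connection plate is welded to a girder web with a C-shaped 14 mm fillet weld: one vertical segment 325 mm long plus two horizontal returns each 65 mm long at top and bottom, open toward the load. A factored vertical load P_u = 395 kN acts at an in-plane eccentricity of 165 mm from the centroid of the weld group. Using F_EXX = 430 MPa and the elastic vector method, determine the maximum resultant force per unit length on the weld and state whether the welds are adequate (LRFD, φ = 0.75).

Total weld length L_w = 455 mm. Treat welds as unit-width lines.
Centroid: x̄ = 2×65×32.5 / 455 = 9.286 mm from the vertical weld.
Polar moment about centroid: J = I_x + I_y = [325³/12 + 2×65×162.5²] + [325×9.286² + 2(65³/12 + 65×23.21²)] = 6437000 mm³.
Direct shear f_v = P/L_w = 395×10³ / 455 = 868.1 N/mm (vertical).
Torsion M = P·e = 395×10³ × 165 = 65175000 N·mm.
Critical point at (x, y) = (55.71, 162.5) from centroid. f_tx = M·y/J = 1645 N/mm; f_ty = M·x/J = 564.1 N/mm.
Resultant f_max = √[f_tx² + (f_v + f_ty)²] = √[1645² + (868.1 + 564.1)²] = 2181 N/mm.
Capacity per unit length: φr_n = 0.75 × 0.6 × 430 × (0.707 × 14) = 1915 N/mm.
2181 > 1915 → NOT adequate.

f_max ≈ 2180 N/mm; NOT adequate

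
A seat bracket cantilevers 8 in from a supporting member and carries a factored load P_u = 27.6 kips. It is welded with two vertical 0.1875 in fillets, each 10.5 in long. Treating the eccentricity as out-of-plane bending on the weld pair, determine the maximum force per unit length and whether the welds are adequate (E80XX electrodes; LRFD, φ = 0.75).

f_max ≈ 6.15 kip/in; NOT adequate

E80XX → F_EXX = 80 ksi.
L_w = 2 × 10.5 = 21 in; section modulus (unit throat) S = 2 × L²/6 = 36.75 in².
Direct shear f_v = P/L_w = 27.6/21 = 1.314 kip/in.
Moment M = P × e = 27.6 × 8 = 220.8 kip·in; bending f_b = M/S = 6.008 kip/in.
f_max = √(f_v² + f_b²) = √(1.314² + 6.008²) = 6.15 kip/in.
φr_n = 0.75 × 0.6 × 80 × (0.707 × 0.1875) = 4.772 kip/in → NOT adequate.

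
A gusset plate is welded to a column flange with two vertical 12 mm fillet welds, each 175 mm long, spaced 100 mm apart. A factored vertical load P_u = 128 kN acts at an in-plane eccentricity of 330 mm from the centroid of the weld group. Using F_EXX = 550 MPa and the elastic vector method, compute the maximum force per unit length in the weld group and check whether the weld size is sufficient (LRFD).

f_max ≈ 2610 N/mm; NOT adequate

Total weld length L_w = 350 mm. Treat welds as unit-width lines.
Polar moment about centroid: J = 2[d³/12 + d(b/2)²] = 2[175³/12 + 175×50²] = 1768000 mm³.
Direct shear f_v = P/L_w = 128×10³ / 350 = 365.7 N/mm (vertical).
Torsion M = P·e = 128×10³ × 330 = 42240000 N·mm.
Critical point at (x, y) = (50, 87.5) from centroid. f_tx = M·y/J = 2090 N/mm; f_ty = M·x/J = 1194 N/mm.
Resultant f_max = √[f_tx² + (f_v + f_ty)²] = √[2090² + (365.7 + 1194)²] = 2608 N/mm.
Capacity per unit length: φr_n = 0.75 × 0.6 × 550 × (0.707 × 12) = 2100 N/mm.
2608 > 2100 → NOT adequate.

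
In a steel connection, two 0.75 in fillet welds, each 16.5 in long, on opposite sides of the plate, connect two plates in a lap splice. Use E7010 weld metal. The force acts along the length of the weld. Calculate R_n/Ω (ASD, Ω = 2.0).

R_n/Ω ≈ 367 kip

E70XX → F_EXX = 70 ksi.
Effective throat t_e = 0.707 × 0.75 = 0.5302 in.
Total length L = 33 in; A_we = 0.5302 × 33 = 17.5 in².
F_nw = 0.6 F_EXX = 0.6 × 70 = 42 ksi.
R_n = 42 × 17.5 = 734.9 kip; R_n/Ω = 734.9/2.0 = 367.5 kip.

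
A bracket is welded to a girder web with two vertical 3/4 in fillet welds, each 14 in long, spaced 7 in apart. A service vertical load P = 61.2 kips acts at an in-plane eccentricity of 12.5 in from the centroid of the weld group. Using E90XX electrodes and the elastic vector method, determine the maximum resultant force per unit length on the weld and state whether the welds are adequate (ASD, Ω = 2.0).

f_max ≈ 8.68 kip/in; adequate

E90XX → F_EXX = 90 ksi.
Total weld length L_w = 28 in. Treat welds as unit-width lines.
Polar moment about centroid: J = 2[d³/12 + d(b/2)²] = 2[14³/12 + 14×3.5²] = 800.3 in³.
Direct shear f_v = P/L_w = 61.2 / 28 = 2.186 kip/in (vertical).
Torsion M = P·e = 61.2 × 12.5 = 765 kip·in.
Critical point at (x, y) = (3.5, 7) from centroid. f_tx = M·y/J = 6.691 kip/in; f_ty = M·x/J = 3.345 kip/in.
Resultant f_max = √[f_tx² + (f_v + f_ty)²] = √[6.691² + (2.186 + 3.345)²] = 8.681 kip/in.
Capacity per unit length: r_n/Ω = (1/2.0) × 0.6 × 90 × (0.707 × 0.75) = 14.32 kip/in.
8.681 ≤ 14.32 → adequate.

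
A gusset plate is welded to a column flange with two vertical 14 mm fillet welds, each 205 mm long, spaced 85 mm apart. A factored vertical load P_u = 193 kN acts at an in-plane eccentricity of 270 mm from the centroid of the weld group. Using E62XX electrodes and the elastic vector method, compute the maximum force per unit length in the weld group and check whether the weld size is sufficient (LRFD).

E62XX → F_EXX = 620 MPa.
Total weld length L_w = 410 mm. Treat welds as unit-width lines.
Polar moment about centroid: J = 2[d³/12 + d(b/2)²] = 2[205³/12 + 205×42.5²] = 2176000 mm³.
Direct shear f_v = P/L_w = 193×10³ / 410 = 470.7 N/mm (vertical).
Torsion M = P·e = 193×10³ × 270 = 52110000 N·mm.
Critical point at (x, y) = (42.5, 102.5) from centroid. f_tx = M·y/J = 2454 N/mm; f_ty = M·x/J = 1018 N/mm.
Resultant f_max = √[f_tx² + (f_v + f_ty)²] = √[2454² + (470.7 + 1018)²] = 2870 N/mm.
Capacity per unit length: φr_n = 0.75 × 0.6 × 620 × (0.707 × 14) = 2762 N/mm.
2870 > 2762 → NOT adequate.

f_max ≈ 2870 N/mm; NOT adequate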